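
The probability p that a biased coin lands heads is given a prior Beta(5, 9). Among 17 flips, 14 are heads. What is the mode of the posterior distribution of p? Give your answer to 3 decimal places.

p̂_MAP = 0.621

Prior: Beta(5, 9).
Data: 14 successes in 17 trials. The binomial likelihood contributes p^14(1−p)^3, so the posterior is Beta(5+14, 9+3) = Beta(19, 12).
For Beta(a, b) with a, b > 1 the mode is (a−1)/(a+b−2) = 18/29 ≈ 0.621.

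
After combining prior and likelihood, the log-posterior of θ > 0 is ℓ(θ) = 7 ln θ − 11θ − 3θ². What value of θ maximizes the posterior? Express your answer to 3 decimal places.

ℓ'(θ) = 7/θ − 11 − 6θ. Setting this to zero and multiplying by θ: 6θ² + 11θ − 7 = 0.
θ = (−11 + √(11² + 4·6·7)) / (2·6) = (−11 + √289) / 12 = (−11 + 17)/12 = 1/2.
ℓ''(θ) = −7/θ² − 6 < 0, confirming a maximum.

θ̂_MAP = 0.500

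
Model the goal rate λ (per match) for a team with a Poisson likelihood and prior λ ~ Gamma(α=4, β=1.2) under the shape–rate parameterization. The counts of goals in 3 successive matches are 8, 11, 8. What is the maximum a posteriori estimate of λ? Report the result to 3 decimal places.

λ̂_MAP = 7.143

Σxᵢ = 8+11+8 = 27, with n = 3.
Posterior ∝ λ^3e^(−1.2λ) · λ^27e^(−3λ) = λ^30e^(−4.2λ), i.e. Gamma(shape=31, rate=4.2).
The mode of a Gamma(a, b) with a ≥ 1 (shape–rate) is (a−1)/b = 30/4.2 ≈ 7.143.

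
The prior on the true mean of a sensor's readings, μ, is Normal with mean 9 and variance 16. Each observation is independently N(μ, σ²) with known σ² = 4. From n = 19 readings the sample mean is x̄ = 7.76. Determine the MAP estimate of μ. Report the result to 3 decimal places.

n = 19, x̄ = 7.76.
For a Normal prior and Normal likelihood with known variance, the posterior is Normal; its mode equals its mean, the precision-weighted average.
Prior precision 1/σ₀² = 1/16 = 0.0625; data precision n/σ² = 19/4 = 4.75.
μ̂ = (0.0625·9 + 4.75·7.76) / (0.0625 + 4.75) = 37.4225/4.8125 = 14969/1925 ≈ 7.776.

μ̂_MAP = 7.776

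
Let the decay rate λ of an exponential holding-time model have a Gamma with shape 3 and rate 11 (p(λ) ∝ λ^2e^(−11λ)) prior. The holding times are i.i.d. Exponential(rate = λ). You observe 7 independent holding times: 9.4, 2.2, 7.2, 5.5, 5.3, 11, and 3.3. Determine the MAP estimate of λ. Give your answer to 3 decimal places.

λ̂_MAP = 0.164

The Exponential(rate=λ) likelihood is ∝ λ^n e^(−λΣtᵢ). Here n = 7 and Σtᵢ = 9.4 + 2.2 + 7.2 + 5.5 + 5.3 + 11 + 3.3 = 43.9.
Posterior ∝ λ^2e^(−11λ) · λ^7e^(−43.9λ) = λ^9e^(−54.9λ), i.e. Gamma(10, 54.9).
Mode = (a−1)/b = 9/54.9 ≈ 0.164.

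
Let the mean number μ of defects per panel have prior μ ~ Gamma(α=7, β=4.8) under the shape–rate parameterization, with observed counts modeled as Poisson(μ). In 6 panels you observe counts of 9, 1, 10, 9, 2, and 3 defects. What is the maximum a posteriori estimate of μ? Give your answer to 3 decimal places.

Σxᵢ = 9+1+10+9+2+3 = 34, with n = 6.
Posterior ∝ μ^6e^(−4.8μ) · μ^34e^(−6μ) = μ^40e^(−10.8μ), i.e. Gamma(shape=41, rate=10.8).
The mode of a Gamma(a, b) with a ≥ 1 (shape–rate) is (a−1)/b = 40/10.8 ≈ 3.704.

μ̂_MAP = 3.704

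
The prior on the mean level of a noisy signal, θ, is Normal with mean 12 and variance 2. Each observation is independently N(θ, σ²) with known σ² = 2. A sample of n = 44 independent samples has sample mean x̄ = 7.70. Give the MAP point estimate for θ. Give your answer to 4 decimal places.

θ̂_MAP = 7.7956

n = 44, x̄ = 7.70.
For a Normal prior and Normal likelihood with known variance, the posterior is Normal; its mode equals its mean, the precision-weighted average.
Prior precision 1/σ₀² = 1/2 = 0.5; data precision n/σ² = 44/2 = 22.
θ̂ = (0.5·12 + 22·7.7) / (0.5 + 22) = 175.4/22.5 = 1754/225 ≈ 7.7956.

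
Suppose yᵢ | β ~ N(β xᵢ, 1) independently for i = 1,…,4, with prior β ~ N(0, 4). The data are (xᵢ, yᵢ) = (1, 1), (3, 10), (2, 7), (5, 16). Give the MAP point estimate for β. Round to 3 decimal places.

log p(β | y) = −Σ(yᵢ − βxᵢ)²/(2·1) − β²/(2·4) + const.
Setting the derivative to zero: Σxᵢ(yᵢ − βxᵢ)/1 − β/4 = 0, so β = Σxᵢyᵢ / (Σxᵢ² + σ²/τ²).
Σxᵢyᵢ = 1·1 + 3·10 + 2·7 + 5·16 = 125; Σxᵢ² = 39; σ²/τ² = 0.25.
β̂_MAP = 125 / (39 + 0.25) = 125/39.25 ≈ 3.185.

β̂_MAP = 3.185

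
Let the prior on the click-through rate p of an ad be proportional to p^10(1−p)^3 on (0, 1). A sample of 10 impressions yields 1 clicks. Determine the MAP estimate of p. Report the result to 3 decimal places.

p̂_MAP = 0.478

The prior density ∝ p^10(1−p)^3 is the kernel of Beta(11, 4).
Data: 1 success in 10 trials. The binomial likelihood contributes p(1−p)^9, so the posterior is Beta(11+1, 4+9) = Beta(12, 13).
For Beta(a, b) with a, b > 1 the mode is (a−1)/(a+b−2) = 11/23 ≈ 0.478.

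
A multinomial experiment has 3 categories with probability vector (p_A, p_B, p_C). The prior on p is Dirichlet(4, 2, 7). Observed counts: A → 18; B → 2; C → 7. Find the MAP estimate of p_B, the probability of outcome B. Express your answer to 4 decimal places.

MAP estimate of p_B = 0.0811

The posterior is Dirichlet(αᵢ + nᵢ) = Dirichlet(22, 4, 14).
For a Dirichlet(a₁,…,a_K) with all aᵢ > 1, the mode has j-th component (aⱼ − 1)/(Σaᵢ − K).
Here Σaᵢ = 40 and K = 3, so p_B = (4 − 1)/(40 − 3) = 3/37 ≈ 0.0811.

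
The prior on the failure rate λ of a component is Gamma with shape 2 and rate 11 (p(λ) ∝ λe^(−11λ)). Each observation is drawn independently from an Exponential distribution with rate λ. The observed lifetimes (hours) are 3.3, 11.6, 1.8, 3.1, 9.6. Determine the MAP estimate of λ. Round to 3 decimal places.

The Exponential(rate=λ) likelihood is ∝ λ^n e^(−λΣtᵢ). Here n = 5 and Σtᵢ = 3.3 + 11.6 + 1.8 + 3.1 + 9.6 = 29.4.
Posterior ∝ λe^(−11λ) · λ^5e^(−29.4λ) = λ^6e^(−40.4λ), i.e. Gamma(7, 40.4).
Mode = (a−1)/b = 6/40.4 ≈ 0.149.

λ̂_MAP = 0.149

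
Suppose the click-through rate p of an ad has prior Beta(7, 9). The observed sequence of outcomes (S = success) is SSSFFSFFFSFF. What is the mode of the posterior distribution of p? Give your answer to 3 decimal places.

Prior: Beta(7, 9).
Data: 5 successes in 12 trials (from the sequence). The binomial likelihood contributes p^5(1−p)^7, so the posterior is Beta(7+5, 9+7) = Beta(12, 16).
For Beta(a, b) with a, b > 1 the mode is (a−1)/(a+b−2) = 11/26 ≈ 0.423.

p̂_MAP = 0.423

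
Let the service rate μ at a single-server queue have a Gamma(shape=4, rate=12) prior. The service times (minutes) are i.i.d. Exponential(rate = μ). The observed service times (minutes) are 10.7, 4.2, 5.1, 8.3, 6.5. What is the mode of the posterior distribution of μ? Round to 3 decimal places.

μ̂_MAP = 0.171

The Exponential(rate=μ) likelihood is ∝ μ^n e^(−μΣtᵢ). Here n = 5 and Σtᵢ = 10.7 + 4.2 + 5.1 + 8.3 + 6.5 = 34.8.
Posterior ∝ μ^3e^(−12μ) · μ^5e^(−34.8μ) = μ^8e^(−46.8μ), i.e. Gamma(9, 46.8).
Mode = (a−1)/b = 8/46.8 ≈ 0.171.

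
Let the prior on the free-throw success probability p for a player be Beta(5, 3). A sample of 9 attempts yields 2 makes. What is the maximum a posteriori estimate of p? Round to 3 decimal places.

Prior: Beta(5, 3).
Data: 2 successes in 9 trials. The binomial likelihood contributes p^2(1−p)^7, so the posterior is Beta(5+2, 3+7) = Beta(7, 10).
For Beta(a, b) with a, b > 1 the mode is (a−1)/(a+b−2) = 6/15 ≈ 0.400.

p̂_MAP = 0.400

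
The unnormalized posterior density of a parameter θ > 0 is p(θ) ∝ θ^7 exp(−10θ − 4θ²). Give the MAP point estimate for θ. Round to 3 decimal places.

θ̂_MAP = 0.500

ℓ'(θ) = 7/θ − 10 − 8θ. Setting this to zero and multiplying by θ: 8θ² + 10θ − 7 = 0.
θ = (−10 + √(10² + 4·8·7)) / (2·8) = (−10 + √324) / 16 = (−10 + 18)/16 = 1/2.
ℓ''(θ) = −7/θ² − 8 < 0, confirming a maximum.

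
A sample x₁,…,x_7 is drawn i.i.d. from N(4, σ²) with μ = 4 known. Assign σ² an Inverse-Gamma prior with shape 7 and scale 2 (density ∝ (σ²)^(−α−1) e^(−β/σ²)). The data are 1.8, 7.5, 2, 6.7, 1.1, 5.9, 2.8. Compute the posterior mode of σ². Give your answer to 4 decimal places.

Sum of squared deviations about the known mean: SS = (1.8−4)² + (7.5−4)² + (2−4)² + (6.7−4)² + (1.1−4)² + (5.9−4)² + (2.8−4)² = 41.84.
The Normal likelihood contributes (σ²)^(−n/2) exp(−SS/(2σ²)), so the posterior is Inverse-Gamma(α + n/2, β + SS/2) = Inverse-Gamma(10.5, 22.92).
The mode of Inverse-Gamma(a, b) is b/(a+1) = 22.92/11.5 ≈ 1.9930.

σ̂²_MAP = 1.9930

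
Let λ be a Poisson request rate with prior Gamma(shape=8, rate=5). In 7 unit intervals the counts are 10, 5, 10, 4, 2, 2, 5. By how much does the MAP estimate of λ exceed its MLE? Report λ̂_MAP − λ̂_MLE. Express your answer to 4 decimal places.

Σxᵢ = 38. Posterior is Gamma(46, 12); MAP = (46−1)/12 = 45/12 ≈ 3.75000.
MLE = x̄ = 38/7 ≈ 5.42857.
Difference = 45/12 − 38/7 = -47/28 ≈ -1.6786.

MAP − MLE = -1.6786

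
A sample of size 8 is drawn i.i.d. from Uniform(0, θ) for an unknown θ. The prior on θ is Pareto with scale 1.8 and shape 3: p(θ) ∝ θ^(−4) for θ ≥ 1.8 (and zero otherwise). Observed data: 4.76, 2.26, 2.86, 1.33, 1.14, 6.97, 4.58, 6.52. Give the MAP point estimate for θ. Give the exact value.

θ̂_MAP = 6.97

The Uniform(0, θ) likelihood is θ^(−n) for θ ≥ max(xᵢ), zero otherwise. Here max(xᵢ) = 6.97.
Posterior ∝ θ^(−4) · θ^(−8) = θ^(−12) on θ ≥ max(1.8, 6.97) = 6.97.
This density is strictly decreasing in θ, so the posterior mode lies at the lower boundary of the support.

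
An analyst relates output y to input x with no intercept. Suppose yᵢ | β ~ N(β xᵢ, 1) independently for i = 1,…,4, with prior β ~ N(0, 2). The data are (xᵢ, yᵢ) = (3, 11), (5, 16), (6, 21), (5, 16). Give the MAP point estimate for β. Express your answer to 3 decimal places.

β̂_MAP = 3.340

log p(β | y) = −Σ(yᵢ − βxᵢ)²/(2·1) − β²/(2·2) + const.
Setting the derivative to zero: Σxᵢ(yᵢ − βxᵢ)/1 − β/2 = 0, so β = Σxᵢyᵢ / (Σxᵢ² + σ²/τ²).
Σxᵢyᵢ = 3·11 + 5·16 + 6·21 + 5·16 = 319; Σxᵢ² = 95; σ²/τ² = 0.5.
β̂_MAP = 319 / (95 + 0.5) = 319/95.5 ≈ 3.340.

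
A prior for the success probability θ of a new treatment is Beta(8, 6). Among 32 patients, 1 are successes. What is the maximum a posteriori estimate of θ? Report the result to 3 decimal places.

θ̂_MAP = 0.182

Prior: Beta(8, 6).
Data: 1 success in 32 trials. The binomial likelihood contributes θ(1−θ)^31, so the posterior is Beta(8+1, 6+31) = Beta(9, 37).
For Beta(a, b) with a, b > 1 the mode is (a−1)/(a+b−2) = 8/44 ≈ 0.182.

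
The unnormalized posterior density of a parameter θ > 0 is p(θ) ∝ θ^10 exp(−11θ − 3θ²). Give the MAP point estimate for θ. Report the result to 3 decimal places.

θ̂_MAP = 0.667

ℓ'(θ) = 10/θ − 11 − 6θ. Setting this to zero and multiplying by θ: 6θ² + 11θ − 10 = 0.
θ = (−11 + √(11² + 4·6·10)) / (2·6) = (−11 + √361) / 12 = (−11 + 19)/12 = 2/3.
ℓ''(θ) = −10/θ² − 6 < 0, confirming a maximum.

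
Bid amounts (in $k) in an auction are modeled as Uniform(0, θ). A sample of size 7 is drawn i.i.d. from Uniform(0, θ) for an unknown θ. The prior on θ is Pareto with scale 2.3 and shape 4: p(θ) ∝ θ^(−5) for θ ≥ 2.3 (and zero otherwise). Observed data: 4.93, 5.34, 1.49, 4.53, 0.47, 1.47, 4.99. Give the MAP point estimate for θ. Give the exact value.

θ̂_MAP = 5.34

The Uniform(0, θ) likelihood is θ^(−n) for θ ≥ max(xᵢ), zero otherwise. Here max(xᵢ) = 5.34.
Posterior ∝ θ^(−5) · θ^(−7) = θ^(−12) on θ ≥ max(2.3, 5.34) = 5.34.
This density is strictly decreasing in θ, so the posterior mode lies at the lower boundary of the support.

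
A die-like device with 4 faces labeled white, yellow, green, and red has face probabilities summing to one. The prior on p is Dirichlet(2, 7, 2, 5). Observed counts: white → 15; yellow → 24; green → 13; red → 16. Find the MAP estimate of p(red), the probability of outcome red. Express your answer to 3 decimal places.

The posterior is Dirichlet(αᵢ + nᵢ) = Dirichlet(17, 31, 15, 21).
For a Dirichlet(a₁,…,a_K) with all aᵢ > 1, the mode has j-th component (aⱼ − 1)/(Σaᵢ − K).
Here Σaᵢ = 84 and K = 4, so p(red) = (21 − 1)/(84 − 4) = 20/80 ≈ 0.250.

MAP estimate of p(red) = 0.250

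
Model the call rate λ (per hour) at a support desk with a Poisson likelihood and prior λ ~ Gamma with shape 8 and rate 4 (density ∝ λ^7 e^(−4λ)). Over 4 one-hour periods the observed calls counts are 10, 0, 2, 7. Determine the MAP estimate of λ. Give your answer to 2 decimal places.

Σxᵢ = 10+0+2+7 = 19, with n = 4.
Posterior ∝ λ^7e^(−4λ) · λ^19e^(−4λ) = λ^26e^(−8λ), i.e. Gamma(shape=27, rate=8).
The mode of a Gamma(a, b) with a ≥ 1 (shape–rate) is (a−1)/b = 26/8 ≈ 3.25.

λ̂_MAP = 3.25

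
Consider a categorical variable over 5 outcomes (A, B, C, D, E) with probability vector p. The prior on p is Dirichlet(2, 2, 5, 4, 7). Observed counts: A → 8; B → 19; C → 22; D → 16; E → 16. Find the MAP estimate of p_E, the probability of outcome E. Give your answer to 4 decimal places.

The posterior is Dirichlet(αᵢ + nᵢ) = Dirichlet(10, 21, 27, 20, 23).
For a Dirichlet(a₁,…,a_K) with all aᵢ > 1, the mode has j-th component (aⱼ − 1)/(Σaᵢ − K).
Here Σaᵢ = 101 and K = 5, so p_E = (23 − 1)/(101 − 5) = 22/96 ≈ 0.2292.

MAP estimate of p_E = 0.2292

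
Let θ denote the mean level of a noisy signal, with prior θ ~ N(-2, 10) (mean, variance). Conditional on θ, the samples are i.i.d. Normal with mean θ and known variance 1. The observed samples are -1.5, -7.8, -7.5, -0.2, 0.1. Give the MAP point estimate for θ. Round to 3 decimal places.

n = 5; x̄ = ((-1.5) + (-7.8) + (-7.5) + (-0.2) + 0.1)/5 = -16.9/5 = -3.38.
For a Normal prior and Normal likelihood with known variance, the posterior is Normal; its mode equals its mean, the precision-weighted average.
Prior precision 1/σ₀² = 1/10 = 0.1; data precision n/σ² = 5/1 = 5.
θ̂ = (0.1·(-2) + 5·(-3.38)) / (0.1 + 5) = (-17.1)/5.1 = -57/17 ≈ -3.353.

θ̂_MAP = -3.353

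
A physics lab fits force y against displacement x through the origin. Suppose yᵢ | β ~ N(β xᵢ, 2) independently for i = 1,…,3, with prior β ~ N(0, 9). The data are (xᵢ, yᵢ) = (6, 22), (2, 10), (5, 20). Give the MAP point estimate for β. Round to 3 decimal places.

log p(β | y) = −Σ(yᵢ − βxᵢ)²/(2·2) − β²/(2·9) + const.
Setting the derivative to zero: Σxᵢ(yᵢ − βxᵢ)/2 − β/9 = 0, so β = Σxᵢyᵢ / (Σxᵢ² + σ²/τ²).
Σxᵢyᵢ = 6·22 + 2·10 + 5·20 = 252; Σxᵢ² = 65; σ²/τ² = 2/9.
β̂_MAP = 252 / (65 + 2/9) = 252/(587/9) = 2268/587 ≈ 3.864.

β̂_MAP = 3.864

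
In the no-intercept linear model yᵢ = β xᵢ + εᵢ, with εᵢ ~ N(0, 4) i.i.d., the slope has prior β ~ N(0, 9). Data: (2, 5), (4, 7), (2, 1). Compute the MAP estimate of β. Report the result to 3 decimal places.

β̂_MAP = 1.636

log p(β | y) = −Σ(yᵢ − βxᵢ)²/(2·4) − β²/(2·9) + const.
Setting the derivative to zero: Σxᵢ(yᵢ − βxᵢ)/4 − β/9 = 0, so β = Σxᵢyᵢ / (Σxᵢ² + σ²/τ²).
Σxᵢyᵢ = 2·5 + 4·7 + 2·1 = 40; Σxᵢ² = 24; σ²/τ² = 4/9.
β̂_MAP = 40 / (24 + 4/9) = 40/(220/9) = 18/11 ≈ 1.636.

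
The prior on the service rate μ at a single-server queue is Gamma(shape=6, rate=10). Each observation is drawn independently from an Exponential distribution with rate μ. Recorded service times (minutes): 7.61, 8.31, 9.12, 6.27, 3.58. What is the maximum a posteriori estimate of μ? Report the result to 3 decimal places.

The Exponential(rate=μ) likelihood is ∝ μ^n e^(−μΣtᵢ). Here n = 5 and Σtᵢ = 7.61 + 8.31 + 9.12 + 6.27 + 3.58 = 34.89.
Posterior ∝ μ^5e^(−10μ) · μ^5e^(−34.89μ) = μ^10e^(−44.89μ), i.e. Gamma(11, 44.89).
Mode = (a−1)/b = 10/44.89 ≈ 0.223.

μ̂_MAP = 0.223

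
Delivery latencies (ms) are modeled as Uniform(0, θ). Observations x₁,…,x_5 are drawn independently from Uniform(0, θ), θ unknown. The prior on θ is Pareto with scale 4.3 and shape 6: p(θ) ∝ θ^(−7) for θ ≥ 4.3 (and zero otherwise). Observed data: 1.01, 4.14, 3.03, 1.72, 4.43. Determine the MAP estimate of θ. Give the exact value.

The Uniform(0, θ) likelihood is θ^(−n) for θ ≥ max(xᵢ), zero otherwise. Here max(xᵢ) = 4.43.
Posterior ∝ θ^(−7) · θ^(−5) = θ^(−12) on θ ≥ max(4.3, 4.43) = 4.43.
This density is strictly decreasing in θ, so the posterior mode lies at the lower boundary of the support.

θ̂_MAP = 4.43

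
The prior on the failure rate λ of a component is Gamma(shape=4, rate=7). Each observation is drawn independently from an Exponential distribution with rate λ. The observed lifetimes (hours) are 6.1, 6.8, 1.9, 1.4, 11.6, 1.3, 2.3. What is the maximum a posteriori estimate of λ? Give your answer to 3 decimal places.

λ̂_MAP = 0.260

The Exponential(rate=λ) likelihood is ∝ λ^n e^(−λΣtᵢ). Here n = 7 and Σtᵢ = 6.1 + 6.8 + 1.9 + 1.4 + 11.6 + 1.3 + 2.3 = 31.4.
Posterior ∝ λ^3e^(−7λ) · λ^7e^(−31.4λ) = λ^10e^(−38.4λ), i.e. Gamma(11, 38.4).
Mode = (a−1)/b = 10/38.4 ≈ 0.260.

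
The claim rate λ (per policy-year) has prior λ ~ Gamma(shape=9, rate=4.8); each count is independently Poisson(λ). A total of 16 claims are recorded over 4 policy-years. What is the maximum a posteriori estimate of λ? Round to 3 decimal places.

λ̂_MAP = 2.727

Σxᵢ = 16, n = 4.
Posterior ∝ λ^8e^(−4.8λ) · λ^16e^(−4λ) = λ^24e^(−8.8λ), i.e. Gamma(shape=25, rate=8.8).
The mode of a Gamma(a, b) with a ≥ 1 (shape–rate) is (a−1)/b = 24/8.8 ≈ 2.727.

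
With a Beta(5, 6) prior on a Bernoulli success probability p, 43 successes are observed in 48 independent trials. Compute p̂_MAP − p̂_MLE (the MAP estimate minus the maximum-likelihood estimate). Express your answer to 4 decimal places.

Posterior is Beta(48, 11); MAP = (48−1)/(59−2) = 47/57 ≈ 0.82456.
MLE ignores the prior: p̂_MLE = k/n = 43/48 ≈ 0.89583.
Difference = 47/57 − 43/48 = -65/912 ≈ -0.0713.

MAP − MLE = -0.0713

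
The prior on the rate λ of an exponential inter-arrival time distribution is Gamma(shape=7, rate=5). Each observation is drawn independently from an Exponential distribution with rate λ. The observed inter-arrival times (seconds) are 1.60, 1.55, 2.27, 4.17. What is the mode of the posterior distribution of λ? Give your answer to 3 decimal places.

The Exponential(rate=λ) likelihood is ∝ λ^n e^(−λΣtᵢ). Here n = 4 and Σtᵢ = 1.60 + 1.55 + 2.27 + 4.17 = 9.59.
Posterior ∝ λ^6e^(−5λ) · λ^4e^(−9.59λ) = λ^10e^(−14.59λ), i.e. Gamma(11, 14.59).
Mode = (a−1)/b = 10/14.59 ≈ 0.685.

λ̂_MAP = 0.685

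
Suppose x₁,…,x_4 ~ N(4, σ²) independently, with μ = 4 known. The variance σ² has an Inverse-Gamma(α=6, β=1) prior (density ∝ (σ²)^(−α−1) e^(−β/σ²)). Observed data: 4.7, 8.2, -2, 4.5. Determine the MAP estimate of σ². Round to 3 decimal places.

σ̂²_MAP = 3.132

Sum of squared deviations about the known mean: SS = (4.7−4)² + (8.2−4)² + (-2−4)² + (4.5−4)² = 54.38.
The Normal likelihood contributes (σ²)^(−n/2) exp(−SS/(2σ²)), so the posterior is Inverse-Gamma(α + n/2, β + SS/2) = Inverse-Gamma(8, 28.19).
The mode of Inverse-Gamma(a, b) is b/(a+1) = 28.19/9 ≈ 3.132.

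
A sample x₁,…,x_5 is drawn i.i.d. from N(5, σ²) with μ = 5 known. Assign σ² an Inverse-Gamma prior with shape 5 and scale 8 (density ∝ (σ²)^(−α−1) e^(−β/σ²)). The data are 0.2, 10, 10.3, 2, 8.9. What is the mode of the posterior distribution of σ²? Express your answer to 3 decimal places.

Sum of squared deviations about the known mean: SS = (0.2−5)² + (10−5)² + (10.3−5)² + (2−5)² + (8.9−5)² = 100.34.
The Normal likelihood contributes (σ²)^(−n/2) exp(−SS/(2σ²)), so the posterior is Inverse-Gamma(α + n/2, β + SS/2) = Inverse-Gamma(7.5, 58.17).
The mode of Inverse-Gamma(a, b) is b/(a+1) = 58.17/8.5 ≈ 6.844.

σ̂²_MAP = 6.844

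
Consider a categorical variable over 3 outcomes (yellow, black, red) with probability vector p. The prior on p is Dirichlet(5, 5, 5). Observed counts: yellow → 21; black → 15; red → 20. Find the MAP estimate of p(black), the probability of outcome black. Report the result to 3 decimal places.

The posterior is Dirichlet(αᵢ + nᵢ) = Dirichlet(26, 20, 25).
For a Dirichlet(a₁,…,a_K) with all aᵢ > 1, the mode has j-th component (aⱼ − 1)/(Σaᵢ − K).
Here Σaᵢ = 71 and K = 3, so p(black) = (20 − 1)/(71 − 3) = 19/68 ≈ 0.279.

MAP estimate of p(black) = 0.279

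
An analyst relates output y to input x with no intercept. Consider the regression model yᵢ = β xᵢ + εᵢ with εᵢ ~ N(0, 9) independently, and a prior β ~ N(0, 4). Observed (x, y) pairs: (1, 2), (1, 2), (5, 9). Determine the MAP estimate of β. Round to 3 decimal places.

β̂_MAP = 1.675

log p(β | y) = −Σ(yᵢ − βxᵢ)²/(2·9) − β²/(2·4) + const.
Setting the derivative to zero: Σxᵢ(yᵢ − βxᵢ)/9 − β/4 = 0, so β = Σxᵢyᵢ / (Σxᵢ² + σ²/τ²).
Σxᵢyᵢ = 1·2 + 1·2 + 5·9 = 49; Σxᵢ² = 27; σ²/τ² = 2.25.
β̂_MAP = 49 / (27 + 2.25) = 49/29.25 ≈ 1.675.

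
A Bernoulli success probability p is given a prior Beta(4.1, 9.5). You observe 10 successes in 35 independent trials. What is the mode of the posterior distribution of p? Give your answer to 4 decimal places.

p̂_MAP = 0.2811

Prior: Beta(4.1, 9.5).
Data: 10 successes in 35 trials. The binomial likelihood contributes p^10(1−p)^25, so the posterior is Beta(4.1+10, 9.5+25) = Beta(14.1, 34.5).
For Beta(a, b) with a, b > 1 the mode is (a−1)/(a+b−2) = 13.1/46.6 ≈ 0.2811.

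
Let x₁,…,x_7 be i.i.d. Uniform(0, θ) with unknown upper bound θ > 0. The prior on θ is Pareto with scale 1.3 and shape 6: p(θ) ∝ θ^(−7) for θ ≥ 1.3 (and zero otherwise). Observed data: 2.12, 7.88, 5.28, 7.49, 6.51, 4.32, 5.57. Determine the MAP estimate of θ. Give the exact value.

θ̂_MAP = 7.88

The Uniform(0, θ) likelihood is θ^(−n) for θ ≥ max(xᵢ), zero otherwise. Here max(xᵢ) = 7.88.
Posterior ∝ θ^(−7) · θ^(−7) = θ^(−14) on θ ≥ max(1.3, 7.88) = 7.88.
This density is strictly decreasing in θ, so the posterior mode lies at the lower boundary of the support.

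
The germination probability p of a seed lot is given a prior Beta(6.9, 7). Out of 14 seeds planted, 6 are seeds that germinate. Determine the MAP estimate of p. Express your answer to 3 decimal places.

p̂_MAP = 0.459

Prior: Beta(6.9, 7).
Data: 6 successes in 14 trials. The binomial likelihood contributes p^6(1−p)^8, so the posterior is Beta(6.9+6, 7+8) = Beta(12.9, 15).
For Beta(a, b) with a, b > 1 the mode is (a−1)/(a+b−2) = 11.9/25.9 ≈ 0.459.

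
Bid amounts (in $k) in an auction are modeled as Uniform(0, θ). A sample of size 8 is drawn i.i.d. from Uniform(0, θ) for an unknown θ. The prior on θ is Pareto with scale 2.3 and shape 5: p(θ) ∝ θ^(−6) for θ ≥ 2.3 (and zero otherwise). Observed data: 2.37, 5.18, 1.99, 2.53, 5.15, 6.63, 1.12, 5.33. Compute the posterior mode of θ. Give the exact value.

θ̂_MAP = 6.63

The Uniform(0, θ) likelihood is θ^(−n) for θ ≥ max(xᵢ), zero otherwise. Here max(xᵢ) = 6.63.
Posterior ∝ θ^(−6) · θ^(−8) = θ^(−14) on θ ≥ max(2.3, 6.63) = 6.63.
This density is strictly decreasing in θ, so the posterior mode lies at the lower boundary of the support.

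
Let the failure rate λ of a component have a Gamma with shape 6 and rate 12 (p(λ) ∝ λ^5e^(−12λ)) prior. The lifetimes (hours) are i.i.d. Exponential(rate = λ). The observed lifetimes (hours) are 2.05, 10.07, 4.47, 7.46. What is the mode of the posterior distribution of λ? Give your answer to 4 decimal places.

The Exponential(rate=λ) likelihood is ∝ λ^n e^(−λΣtᵢ). Here n = 4 and Σtᵢ = 2.05 + 10.07 + 4.47 + 7.46 = 24.05.
Posterior ∝ λ^5e^(−12λ) · λ^4e^(−24.05λ) = λ^9e^(−36.05λ), i.e. Gamma(10, 36.05).
Mode = (a−1)/b = 9/36.05 ≈ 0.2497.

λ̂_MAP = 0.2497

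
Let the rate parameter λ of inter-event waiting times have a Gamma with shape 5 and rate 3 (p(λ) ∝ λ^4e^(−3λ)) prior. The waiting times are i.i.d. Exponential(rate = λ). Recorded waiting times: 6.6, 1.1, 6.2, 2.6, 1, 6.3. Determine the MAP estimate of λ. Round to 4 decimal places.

λ̂_MAP = 0.3731

The Exponential(rate=λ) likelihood is ∝ λ^n e^(−λΣtᵢ). Here n = 6 and Σtᵢ = 6.6 + 1.1 + 6.2 + 2.6 + 1 + 6.3 = 23.8.
Posterior ∝ λ^4e^(−3λ) · λ^6e^(−23.8λ) = λ^10e^(−26.8λ), i.e. Gamma(11, 26.8).
Mode = (a−1)/b = 10/26.8 ≈ 0.3731.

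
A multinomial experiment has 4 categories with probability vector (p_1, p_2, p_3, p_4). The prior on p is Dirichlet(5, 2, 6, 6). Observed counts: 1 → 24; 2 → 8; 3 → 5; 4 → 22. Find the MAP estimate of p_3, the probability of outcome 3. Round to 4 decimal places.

MAP estimate: 0.1351

The posterior is Dirichlet(αᵢ + nᵢ) = Dirichlet(29, 10, 11, 28).
For a Dirichlet(a₁,…,a_K) with all aᵢ > 1, the mode has j-th component (aⱼ − 1)/(Σaᵢ − K).
Here Σaᵢ = 78 and K = 4, so p_3 = (11 − 1)/(78 − 4) = 10/74 ≈ 0.1351.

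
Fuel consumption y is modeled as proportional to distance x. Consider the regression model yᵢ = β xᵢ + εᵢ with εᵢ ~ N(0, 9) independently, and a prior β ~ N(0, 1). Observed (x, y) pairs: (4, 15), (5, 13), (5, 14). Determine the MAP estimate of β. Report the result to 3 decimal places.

β̂_MAP = 2.600

log p(β | y) = −Σ(yᵢ − βxᵢ)²/(2·9) − β²/(2·1) + const.
Setting the derivative to zero: Σxᵢ(yᵢ − βxᵢ)/9 − β/1 = 0, so β = Σxᵢyᵢ / (Σxᵢ² + σ²/τ²).
Σxᵢyᵢ = 4·15 + 5·13 + 5·14 = 195; Σxᵢ² = 66; σ²/τ² = 9.
β̂_MAP = 195 / (66 + 9) = 195/75 ≈ 2.600.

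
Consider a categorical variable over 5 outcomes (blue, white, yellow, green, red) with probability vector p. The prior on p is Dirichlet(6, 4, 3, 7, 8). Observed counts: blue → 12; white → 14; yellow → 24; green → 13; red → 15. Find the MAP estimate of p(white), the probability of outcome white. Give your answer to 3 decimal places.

The posterior is Dirichlet(αᵢ + nᵢ) = Dirichlet(18, 18, 27, 20, 23).
For a Dirichlet(a₁,…,a_K) with all aᵢ > 1, the mode has j-th component (aⱼ − 1)/(Σaᵢ − K).
Here Σaᵢ = 106 and K = 5, so p(white) = (18 − 1)/(106 − 5) = 17/101 ≈ 0.168.

MAP estimate of p(white) = 0.168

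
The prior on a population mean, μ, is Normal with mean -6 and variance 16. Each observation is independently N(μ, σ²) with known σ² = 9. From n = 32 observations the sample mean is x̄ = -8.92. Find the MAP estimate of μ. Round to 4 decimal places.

μ̂_MAP = -8.8696

n = 32, x̄ = -8.92.
For a Normal prior and Normal likelihood with known variance, the posterior is Normal; its mode equals its mean, the precision-weighted average.
Prior precision 1/σ₀² = 1/16 = 0.0625; data precision n/σ² = 32/9.
μ̂ = (0.0625·(-6) + (32/9)·(-8.92)) / (0.0625 + 32/9) = (-57763/1800)/(521/144) = -115526/13025 ≈ -8.8696.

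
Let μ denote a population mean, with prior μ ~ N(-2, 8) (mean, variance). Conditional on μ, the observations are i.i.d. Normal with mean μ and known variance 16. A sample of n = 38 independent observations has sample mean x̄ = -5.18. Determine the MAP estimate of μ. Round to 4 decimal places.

n = 38, x̄ = -5.18.
For a Normal prior and Normal likelihood with known variance, the posterior is Normal; its mode equals its mean, the precision-weighted average.
Prior precision 1/σ₀² = 1/8 = 0.125; data precision n/σ² = 38/16 = 2.375.
μ̂ = (0.125·(-2) + 2.375·(-5.18)) / (0.125 + 2.375) = (-12.5525)/2.5 = -5.0210.

μ̂_MAP = -5.0210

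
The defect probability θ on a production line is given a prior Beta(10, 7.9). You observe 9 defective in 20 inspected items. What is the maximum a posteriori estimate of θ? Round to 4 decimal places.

θ̂_MAP = 0.5014

Prior: Beta(10, 7.9).
Data: 9 successes in 20 trials. The binomial likelihood contributes θ^9(1−θ)^11, so the posterior is Beta(10+9, 7.9+11) = Beta(19, 18.9).
For Beta(a, b) with a, b > 1 the mode is (a−1)/(a+b−2) = 18/35.9 ≈ 0.5014.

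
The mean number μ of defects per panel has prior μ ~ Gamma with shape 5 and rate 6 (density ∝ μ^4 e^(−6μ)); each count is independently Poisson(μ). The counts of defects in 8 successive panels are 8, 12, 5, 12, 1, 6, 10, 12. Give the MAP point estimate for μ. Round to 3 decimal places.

Σxᵢ = 8+12+5+12+1+6+10+12 = 66, with n = 8.
Posterior ∝ μ^4e^(−6μ) · μ^66e^(−8μ) = μ^70e^(−14μ), i.e. Gamma(shape=71, rate=14).
The mode of a Gamma(a, b) with a ≥ 1 (shape–rate) is (a−1)/b = 70/14 ≈ 5.000.

μ̂_MAP = 5.000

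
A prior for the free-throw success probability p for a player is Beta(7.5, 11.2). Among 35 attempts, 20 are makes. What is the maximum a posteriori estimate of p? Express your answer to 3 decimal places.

p̂_MAP = 0.513

Prior: Beta(7.5, 11.2).
Data: 20 successes in 35 trials. The binomial likelihood contributes p^20(1−p)^15, so the posterior is Beta(7.5+20, 11.2+15) = Beta(27.5, 26.2).
For Beta(a, b) with a, b > 1 the mode is (a−1)/(a+b−2) = 26.5/51.7 ≈ 0.513.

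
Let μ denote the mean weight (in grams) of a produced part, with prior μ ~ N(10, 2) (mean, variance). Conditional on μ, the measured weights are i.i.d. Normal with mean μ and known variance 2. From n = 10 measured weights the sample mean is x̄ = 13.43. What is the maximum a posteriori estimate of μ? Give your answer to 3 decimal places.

μ̂_MAP = 13.118

n = 10, x̄ = 13.43.
For a Normal prior and Normal likelihood with known variance, the posterior is Normal; its mode equals its mean, the precision-weighted average.
Prior precision 1/σ₀² = 1/2 = 0.5; data precision n/σ² = 10/2 = 5.
μ̂ = (0.5·10 + 5·13.43) / (0.5 + 5) = 72.15/5.5 = 1443/110 ≈ 13.118.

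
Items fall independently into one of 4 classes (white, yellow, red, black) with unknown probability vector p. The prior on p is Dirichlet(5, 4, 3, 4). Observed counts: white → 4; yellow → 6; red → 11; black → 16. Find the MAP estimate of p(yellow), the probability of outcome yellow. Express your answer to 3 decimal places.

The posterior is Dirichlet(αᵢ + nᵢ) = Dirichlet(9, 10, 14, 20).
For a Dirichlet(a₁,…,a_K) with all aᵢ > 1, the mode has j-th component (aⱼ − 1)/(Σaᵢ − K).
Here Σaᵢ = 53 and K = 4, so p(yellow) = (10 − 1)/(53 − 4) = 9/49 ≈ 0.184.

MAP estimate of p(yellow) = 0.184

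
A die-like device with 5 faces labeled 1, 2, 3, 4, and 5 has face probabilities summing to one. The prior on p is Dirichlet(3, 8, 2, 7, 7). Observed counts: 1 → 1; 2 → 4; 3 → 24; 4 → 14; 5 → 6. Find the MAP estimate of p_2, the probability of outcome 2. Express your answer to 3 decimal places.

The posterior is Dirichlet(αᵢ + nᵢ) = Dirichlet(4, 12, 26, 21, 13).
For a Dirichlet(a₁,…,a_K) with all aᵢ > 1, the mode has j-th component (aⱼ − 1)/(Σaᵢ − K).
Here Σaᵢ = 76 and K = 5, so p_2 = (12 − 1)/(76 − 5) = 11/71 ≈ 0.155.

MAP estimate: 0.155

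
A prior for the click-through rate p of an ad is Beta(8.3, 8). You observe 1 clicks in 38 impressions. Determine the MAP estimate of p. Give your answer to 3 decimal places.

Prior: Beta(8.3, 8).
Data: 1 success in 38 trials. The binomial likelihood contributes p(1−p)^37, so the posterior is Beta(8.3+1, 8+37) = Beta(9.3, 45).
For Beta(a, b) with a, b > 1 the mode is (a−1)/(a+b−2) = 8.3/52.3 ≈ 0.159.

p̂_MAP = 0.159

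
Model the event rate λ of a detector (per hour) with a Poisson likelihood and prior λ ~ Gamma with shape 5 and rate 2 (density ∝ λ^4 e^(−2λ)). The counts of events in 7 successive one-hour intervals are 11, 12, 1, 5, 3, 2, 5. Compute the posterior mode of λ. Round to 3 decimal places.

Σxᵢ = 11+12+1+5+3+2+5 = 39, with n = 7.
Posterior ∝ λ^4e^(−2λ) · λ^39e^(−7λ) = λ^43e^(−9λ), i.e. Gamma(shape=44, rate=9).
The mode of a Gamma(a, b) with a ≥ 1 (shape–rate) is (a−1)/b = 43/9 ≈ 4.778.

λ̂_MAP = 4.778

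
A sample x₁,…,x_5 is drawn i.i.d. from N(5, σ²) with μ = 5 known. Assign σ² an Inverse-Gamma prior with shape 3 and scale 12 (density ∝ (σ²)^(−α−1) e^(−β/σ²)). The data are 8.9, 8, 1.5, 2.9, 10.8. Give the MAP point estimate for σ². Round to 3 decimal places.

σ̂²_MAP = 7.578

Sum of squared deviations about the known mean: SS = (8.9−5)² + (8−5)² + (1.5−5)² + (2.9−5)² + (10.8−5)² = 74.51.
The Normal likelihood contributes (σ²)^(−n/2) exp(−SS/(2σ²)), so the posterior is Inverse-Gamma(α + n/2, β + SS/2) = Inverse-Gamma(5.5, 49.255).
The mode of Inverse-Gamma(a, b) is b/(a+1) = 49.255/6.5 ≈ 7.578.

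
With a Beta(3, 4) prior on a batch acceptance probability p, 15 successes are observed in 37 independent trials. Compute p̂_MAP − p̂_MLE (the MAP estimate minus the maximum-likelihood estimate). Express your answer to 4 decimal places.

Posterior is Beta(18, 26); MAP = (18−1)/(44−2) = 17/42 ≈ 0.40476.
MLE ignores the prior: p̂_MLE = k/n = 15/37 ≈ 0.40541.
Difference = 17/42 − 15/37 = -1/1554 ≈ -0.0006.

MAP − MLE = -0.0006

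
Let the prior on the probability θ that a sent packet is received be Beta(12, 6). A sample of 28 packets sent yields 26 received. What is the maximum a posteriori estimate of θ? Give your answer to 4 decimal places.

θ̂_MAP = 0.8409

Prior: Beta(12, 6).
Data: 26 successes in 28 trials. The binomial likelihood contributes θ^26(1−θ)^2, so the posterior is Beta(12+26, 6+2) = Beta(38, 8).
For Beta(a, b) with a, b > 1 the mode is (a−1)/(a+b−2) = 37/44 ≈ 0.8409.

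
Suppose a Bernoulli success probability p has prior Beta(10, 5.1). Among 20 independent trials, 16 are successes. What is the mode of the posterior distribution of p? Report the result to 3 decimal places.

Prior: Beta(10, 5.1).
Data: 16 successes in 20 trials. The binomial likelihood contributes p^16(1−p)^4, so the posterior is Beta(10+16, 5.1+4) = Beta(26, 9.1).
For Beta(a, b) with a, b > 1 the mode is (a−1)/(a+b−2) = 25/33.1 ≈ 0.755.

p̂_MAP = 0.755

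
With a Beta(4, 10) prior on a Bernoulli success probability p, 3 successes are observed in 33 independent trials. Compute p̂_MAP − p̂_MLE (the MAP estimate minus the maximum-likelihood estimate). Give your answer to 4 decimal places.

Posterior is Beta(7, 40); MAP = (7−1)/(47−2) = 6/45 ≈ 0.13333.
MLE ignores the prior: p̂_MLE = k/n = 3/33 ≈ 0.09091.
Difference = 6/45 − 3/33 = 7/165 ≈ 0.0424.

MAP − MLE = 0.0424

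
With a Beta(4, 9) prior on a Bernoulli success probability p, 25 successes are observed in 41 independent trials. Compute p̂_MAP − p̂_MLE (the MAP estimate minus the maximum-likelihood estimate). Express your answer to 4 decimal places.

Posterior is Beta(29, 25); MAP = (29−1)/(54−2) = 28/52 ≈ 0.53846.
MLE ignores the prior: p̂_MLE = k/n = 25/41 ≈ 0.60976.
Difference = 28/52 − 25/41 = -38/533 ≈ -0.0713.

MAP − MLE = -0.0713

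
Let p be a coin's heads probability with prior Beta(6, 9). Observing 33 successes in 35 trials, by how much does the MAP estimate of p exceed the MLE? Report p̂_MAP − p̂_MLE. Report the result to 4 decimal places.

Posterior is Beta(39, 11); MAP = (39−1)/(50−2) = 38/48 ≈ 0.79167.
MLE ignores the prior: p̂_MLE = k/n = 33/35 ≈ 0.94286.
Difference = 38/48 − 33/35 = -127/840 ≈ -0.1512.

MAP − MLE = -0.1512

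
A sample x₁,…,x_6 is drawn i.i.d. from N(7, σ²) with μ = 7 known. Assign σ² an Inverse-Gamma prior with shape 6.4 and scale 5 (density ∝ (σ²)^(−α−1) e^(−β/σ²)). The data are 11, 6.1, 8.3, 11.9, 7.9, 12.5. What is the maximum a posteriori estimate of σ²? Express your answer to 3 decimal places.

σ̂²_MAP = 4.018

Sum of squared deviations about the known mean: SS = (11−7)² + (6.1−7)² + (8.3−7)² + (11.9−7)² + (7.9−7)² + (12.5−7)² = 73.57.
The Normal likelihood contributes (σ²)^(−n/2) exp(−SS/(2σ²)), so the posterior is Inverse-Gamma(α + n/2, β + SS/2) = Inverse-Gamma(9.4, 41.785).
The mode of Inverse-Gamma(a, b) is b/(a+1) = 41.785/10.4 ≈ 4.018.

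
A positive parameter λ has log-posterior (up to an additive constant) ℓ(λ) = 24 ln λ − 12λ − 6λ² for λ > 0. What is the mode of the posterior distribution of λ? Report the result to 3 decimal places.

ℓ'(λ) = 24/λ − 12 − 12λ. Setting this to zero and multiplying by λ: 12λ² + 12λ − 24 = 0.
λ = (−12 + √(12² + 4·12·24)) / (2·12) = (−12 + √1296) / 24 = (−12 + 36)/24 = 1.
ℓ''(λ) = −24/λ² − 12 < 0, confirming a maximum.

λ̂_MAP = 1.000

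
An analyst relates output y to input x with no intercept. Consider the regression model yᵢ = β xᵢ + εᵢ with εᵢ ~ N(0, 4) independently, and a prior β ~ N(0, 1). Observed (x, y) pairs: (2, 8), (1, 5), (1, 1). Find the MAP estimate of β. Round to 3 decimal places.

β̂_MAP = 2.200

log p(β | y) = −Σ(yᵢ − βxᵢ)²/(2·4) − β²/(2·1) + const.
Setting the derivative to zero: Σxᵢ(yᵢ − βxᵢ)/4 − β/1 = 0, so β = Σxᵢyᵢ / (Σxᵢ² + σ²/τ²).
Σxᵢyᵢ = 2·8 + 1·5 + 1·1 = 22; Σxᵢ² = 6; σ²/τ² = 4.
β̂_MAP = 22 / (6 + 4) = 22/10 ≈ 2.200.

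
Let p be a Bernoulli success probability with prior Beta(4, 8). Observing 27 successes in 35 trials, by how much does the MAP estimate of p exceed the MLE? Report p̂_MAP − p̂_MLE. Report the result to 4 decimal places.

MAP − MLE = -0.1048

Posterior is Beta(31, 16); MAP = (31−1)/(47−2) = 30/45 ≈ 0.66667.
MLE ignores the prior: p̂_MLE = k/n = 27/35 ≈ 0.77143.
Difference = 30/45 − 27/35 = -11/105 ≈ -0.1048.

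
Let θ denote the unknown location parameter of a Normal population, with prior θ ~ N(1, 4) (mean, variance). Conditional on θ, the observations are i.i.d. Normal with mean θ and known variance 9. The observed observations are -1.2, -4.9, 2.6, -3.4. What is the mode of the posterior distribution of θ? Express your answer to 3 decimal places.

n = 4; x̄ = ((-1.2) + (-4.9) + 2.6 + (-3.4))/4 = -6.9/4 = -1.725.
For a Normal prior and Normal likelihood with known variance, the posterior is Normal; its mode equals its mean, the precision-weighted average.
Prior precision 1/σ₀² = 1/4 = 0.25; data precision n/σ² = 4/9.
θ̂ = (0.25·1 + (4/9)·(-1.725)) / (0.25 + 4/9) = (-31/60)/(25/36) = -0.744.

θ̂_MAP = -0.744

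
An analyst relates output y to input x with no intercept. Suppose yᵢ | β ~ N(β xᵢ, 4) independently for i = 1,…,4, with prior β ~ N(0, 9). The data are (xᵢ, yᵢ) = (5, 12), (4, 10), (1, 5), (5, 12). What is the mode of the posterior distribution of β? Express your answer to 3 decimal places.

β̂_MAP = 2.446

log p(β | y) = −Σ(yᵢ − βxᵢ)²/(2·4) − β²/(2·9) + const.
Setting the derivative to zero: Σxᵢ(yᵢ − βxᵢ)/4 − β/9 = 0, so β = Σxᵢyᵢ / (Σxᵢ² + σ²/τ²).
Σxᵢyᵢ = 5·12 + 4·10 + 1·5 + 5·12 = 165; Σxᵢ² = 67; σ²/τ² = 4/9.
β̂_MAP = 165 / (67 + 4/9) = 165/(607/9) = 1485/607 ≈ 2.446.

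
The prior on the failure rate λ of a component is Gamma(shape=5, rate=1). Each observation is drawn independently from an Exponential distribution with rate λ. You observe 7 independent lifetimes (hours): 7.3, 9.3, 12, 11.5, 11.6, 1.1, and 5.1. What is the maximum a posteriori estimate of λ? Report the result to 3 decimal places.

The Exponential(rate=λ) likelihood is ∝ λ^n e^(−λΣtᵢ). Here n = 7 and Σtᵢ = 7.3 + 9.3 + 12 + 11.5 + 11.6 + 1.1 + 5.1 = 57.9.
Posterior ∝ λ^4e^(−1λ) · λ^7e^(−57.9λ) = λ^11e^(−58.9λ), i.e. Gamma(12, 58.9).
Mode = (a−1)/b = 11/58.9 ≈ 0.187.

λ̂_MAP = 0.187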